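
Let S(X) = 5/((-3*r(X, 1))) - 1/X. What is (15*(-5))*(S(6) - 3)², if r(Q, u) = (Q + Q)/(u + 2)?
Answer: -46225/48 ≈ -963.02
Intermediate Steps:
r(Q, u) = 2*Q/(2 + u) (r(Q, u) = (2*Q)/(2 + u) = 2*Q/(2 + u))
S(X) = -7/(2*X) (S(X) = 5/((-6*X/(2 + 1))) - 1/X = 5/((-6*X/3)) - 1/X = 5/((-2*X)) - 1/X = 5*(-1/(2*X)) - 1/X = -5/(2*X) - 1/X = -7/(2*X))
(15*(-5))*(S(6) - 3)² = (15*(-5))*(-7/2/6 - 3)² = -75*(-7/2*⅙ - 3)² = -75*(-7/12 - 3)² = -75*(-43/12)² = -75*1849/144 = -46225/48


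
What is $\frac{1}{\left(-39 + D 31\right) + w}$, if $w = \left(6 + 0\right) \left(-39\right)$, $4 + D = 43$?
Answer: $\frac{1}{936} \approx 0.0010684$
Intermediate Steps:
$D = 39$ ($D = -4 + 43 = 39$)
$w = -234$ ($w = 6 \left(-39\right) = -234$)
$\frac{1}{\left(-39 + D 31\right) + w} = \frac{1}{\left(-39 + 39 \cdot 31\right) - 234} = \frac{1}{\left(-39 + 1209\right) - 234} = \frac{1}{1170 - 234} = \frac{1}{936}$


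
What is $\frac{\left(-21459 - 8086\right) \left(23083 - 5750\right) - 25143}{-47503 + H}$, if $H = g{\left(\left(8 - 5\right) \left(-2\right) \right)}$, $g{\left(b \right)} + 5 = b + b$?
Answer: $\frac{11639287}{1080} \approx 10777.0$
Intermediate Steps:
$g{\left(b \right)} = -5 + 2 b$ ($g{\left(b \right)} = -5 + \left(b + b\right) = -5 + 2 b$)
$H = -17$ ($H = -5 + 2 \left(8 - 5\right) \left(-2\right) = -5 + 2 \cdot 3 \left(-2\right) = -5 + 2 \left(-6\right) = -5 - 12 = -17$)
$\frac{\left(-21459 - 8086\right) \left(23083 - 5750\right) - 25143}{-47503 + H} = \frac{\left(-21459 - 8086\right) \left(23083 - 5750\right) - 25143}{-47503 - 17} = \frac{\left(-29545\right) 17333 - 25143}{-47520} = \left(-512103485 - 25143\right) \left(- \frac{1}{47520}\right) = \left(-512128628\right) \left(- \frac{1}{47520}\right) = \frac{11639287}{1080}$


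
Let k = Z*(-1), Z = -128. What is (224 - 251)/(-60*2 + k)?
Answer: -27/8 ≈ -3.3750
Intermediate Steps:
k = 128 (k = -128*(-1) = 128)
(224 - 251)/(-60*2 + k) = (224 - 251)/(-60*2 + 128) = -27/(-120 + 128) = -27/8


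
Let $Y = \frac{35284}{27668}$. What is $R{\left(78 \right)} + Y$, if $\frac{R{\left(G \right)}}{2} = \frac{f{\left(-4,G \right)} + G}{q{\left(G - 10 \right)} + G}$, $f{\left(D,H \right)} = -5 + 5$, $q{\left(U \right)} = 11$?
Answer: $\frac{1864121}{615613} \approx 3.0281$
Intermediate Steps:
$f{\left(D,H \right)} = 0$
$R{\left(G \right)} = \frac{2 G}{11 + G}$ ($R{\left(G \right)} = 2 \frac{0 + G}{11 + G} = 2 \frac{G}{11 + G} = \frac{2 G}{11 + G}$)
$Y = \frac{8821}{6917}$ ($Y = 35284 \cdot \frac{1}{27668} = \frac{8821}{6917} \approx 1.2753$)
$R{\left(78 \right)} + Y = 2 \cdot 78 \frac{1}{11 + 78} + \frac{8821}{6917} = 2 \cdot 78 \cdot \frac{1}{89} + \frac{8821}{6917} = \frac{156}{89} + \frac{8821}{6917} = \frac{1864121}{615613}$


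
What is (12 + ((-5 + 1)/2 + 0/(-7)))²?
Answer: 100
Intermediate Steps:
(12 + ((-5 + 1)/2 + 0/(-7)))² = (12 + (-4*½ + 0*(-⅐)))² = (12 + (-2 + 0))² = (12 - 2)² = 10² = 100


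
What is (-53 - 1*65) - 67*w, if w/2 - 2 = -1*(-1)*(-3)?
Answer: 16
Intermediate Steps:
w = -2 (w = 4 + 2*(-1*(-1)*(-3)) = 4 + 2*(1*(-3)) = 4 + 2*(-3) = 4 - 6 = -2)
(-53 - 1*65) - 67*w = (-53 - 1*65) - 67*(-2) = (-53 - 65) + 134 = -118 + 134 = 16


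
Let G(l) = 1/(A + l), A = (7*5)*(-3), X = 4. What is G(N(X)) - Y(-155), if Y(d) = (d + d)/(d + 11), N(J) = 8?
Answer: -15107/6984 ≈ -2.1631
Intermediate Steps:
A = -105 (A = 35*(-3) = -105)
G(l) = 1/(-105 + l)
Y(d) = 2*d/(11 + d) (Y(d) = (2*d)/(11 + d) = 2*d/(11 + d))
G(N(X)) - Y(-155) = 1/(-105 + 8) - 2*(-155)/(11 - 155) = 1/(-97) - 2*(-155)/(-144) = -1/97 - 2*(-155)*(-1)/144 = -1/97 - 1*155/72 = -1/97 - 155/72 = -15107/6984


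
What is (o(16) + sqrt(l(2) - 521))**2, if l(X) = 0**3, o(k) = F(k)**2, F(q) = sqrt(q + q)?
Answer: (32 + I*sqrt(521))**2 ≈ 503.0 + 1460.8*I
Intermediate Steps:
F(q) = sqrt(2)*sqrt(q) (F(q) = sqrt(2*q) = sqrt(2)*sqrt(q))
o(k) = 2*k (o(k) = (sqrt(2)*sqrt(k))**2 = 2*k)
l(X) = 0
(o(16) + sqrt(l(2) - 521))**2 = (2*16 + sqrt(0 - 521))**2 = (32 + sqrt(-521))**2 = (32 + I*sqrt(521))**2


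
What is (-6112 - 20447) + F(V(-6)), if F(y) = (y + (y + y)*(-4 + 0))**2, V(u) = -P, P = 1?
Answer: -26510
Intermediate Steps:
V(u) = -1 (V(u) = -1*1 = -1)
F(y) = 49*y**2 (F(y) = (y + (2*y)*(-4))**2 = (y - 8*y)**2 = (-7*y)**2 = 49*y**2)
(-6112 - 20447) + F(V(-6)) = (-6112 - 20447) + 49*(-1)**2 = -26559 + 49*1 = -26559 + 49 = -26510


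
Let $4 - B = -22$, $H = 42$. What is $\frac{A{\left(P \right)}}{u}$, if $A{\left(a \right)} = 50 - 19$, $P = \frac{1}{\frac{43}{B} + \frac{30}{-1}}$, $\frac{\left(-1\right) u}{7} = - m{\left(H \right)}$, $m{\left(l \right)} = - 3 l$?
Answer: $- \frac{31}{882} \approx -0.035147$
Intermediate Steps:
$B = 26$ ($B = 4 - -22 = 4 + 22 = 26$)
$u = -882$ ($u = - 7 \left(- \left(-3\right) 42\right) = - 7 \left(\left(-1\right) \left(-126\right)\right) = \left(-7\right) 126 = -882$)
$P = - \frac{26}{737}$ ($P = \frac{1}{\frac{43}{26} + \frac{30}{-1}} = \frac{1}{43 \cdot \frac{1}{26} + 30 \left(-1\right)} = \frac{1}{\frac{43}{26} - 30} = \frac{1}{- \frac{737}{26}} = - \frac{26}{737} \approx -0.035278$)
$A{\left(a \right)} = 31$ ($A{\left(a \right)} = 50 - 19 = 31$)
$\frac{A{\left(P \right)}}{u} = \frac{31}{-882} = 31 \left(- \frac{1}{882}\right) = - \frac{31}{882}$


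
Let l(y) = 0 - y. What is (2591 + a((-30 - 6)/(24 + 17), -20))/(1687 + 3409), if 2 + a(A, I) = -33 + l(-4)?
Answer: 320/637 ≈ 0.50235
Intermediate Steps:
l(y) = -y
a(A, I) = -31 (a(A, I) = -2 + (-33 - 1*(-4)) = -2 + (-33 + 4) = -2 - 29 = -31)
(2591 + a((-30 - 6)/(24 + 17), -20))/(1687 + 3409) = (2591 - 31)/(1687 + 3409) = 2560/5096 = 2560*(1/5096) = 320/637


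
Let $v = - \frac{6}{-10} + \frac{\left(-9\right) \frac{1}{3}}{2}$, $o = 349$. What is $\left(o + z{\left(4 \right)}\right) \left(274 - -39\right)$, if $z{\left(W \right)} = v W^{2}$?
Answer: $\frac{523649}{5} \approx 1.0473 \cdot 10^{5}$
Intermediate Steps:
$v = - \frac{9}{10}$ ($v = \left(-6\right) \left(- \frac{1}{10}\right) + \left(-9\right) \frac{1}{3} \cdot \frac{1}{2} = \frac{3}{5} - \frac{3}{2} = - \frac{9}{10} \approx -0.9$)
$z{\left(W \right)} = - \frac{9 W^{2}}{10}$
$\left(o + z{\left(4 \right)}\right) \left(274 - -39\right) = \left(349 - \frac{9 \cdot 4^{2}}{10}\right) \left(274 - -39\right) = \left(349 - \frac{72}{5}\right) \left(274 + \left(-2 + 41\right)\right) = \left(349 - \frac{72}{5}\right) \left(274 + 39\right) = \frac{1673}{5} \cdot 313 = \frac{523649}{5}$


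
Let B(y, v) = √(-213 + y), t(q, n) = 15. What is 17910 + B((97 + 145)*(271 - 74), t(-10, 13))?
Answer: 17910 + √47461 ≈ 18128.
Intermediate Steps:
17910 + B((97 + 145)*(271 - 74), t(-10, 13)) = 17910 + √(-213 + (97 + 145)*(271 - 74)) = 17910 + √(-213 + 242*197) = 17910 + √(-213 + 47674) = 17910 + √47461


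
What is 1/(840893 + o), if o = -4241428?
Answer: -1/3400535 ≈ -2.9407e-7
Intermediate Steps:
1/(840893 + o) = 1/(840893 - 4241428) = 1/(-3400535) = -1/3400535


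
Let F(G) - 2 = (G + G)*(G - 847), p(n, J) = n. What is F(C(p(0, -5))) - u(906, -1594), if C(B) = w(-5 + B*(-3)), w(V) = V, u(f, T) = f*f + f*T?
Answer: 631850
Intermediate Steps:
u(f, T) = f² + T*f
C(B) = -5 - 3*B (C(B) = -5 + B*(-3) = -5 - 3*B)
F(G) = 2 + 2*G*(-847 + G) (F(G) = 2 + (G + G)*(G - 847) = 2 + (2*G)*(-847 + G) = 2 + 2*G*(-847 + G))
F(C(p(0, -5))) - u(906, -1594) = (2 - 1694*(-5 - 3*0) + 2*(-5 - 3*0)²) - 906*(-1594 + 906) = (2 - 1694*(-5 + 0) + 2*(-5 + 0)²) - 906*(-688) = (2 - 1694*(-5) + 2*(-5)²) - 1*(-623328) = (2 + 8470 + 2*25) + 623328 = (2 + 8470 + 50) + 623328 = 8522 + 623328 = 631850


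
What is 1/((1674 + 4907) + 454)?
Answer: 1/7035 ≈ 0.00014215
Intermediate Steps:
1/((1674 + 4907) + 454) = 1/(6581 + 454) = 1/7035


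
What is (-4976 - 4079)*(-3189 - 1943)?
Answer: 46470260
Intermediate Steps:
(-4976 - 4079)*(-3189 - 1943) = -9055*(-5132) = 46470260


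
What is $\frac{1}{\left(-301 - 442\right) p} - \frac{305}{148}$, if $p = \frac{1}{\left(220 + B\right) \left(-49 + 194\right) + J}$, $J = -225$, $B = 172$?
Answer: $- \frac{8605635}{109964} \approx -78.259$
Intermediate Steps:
$p = \frac{1}{56615}$ ($p = \frac{1}{\left(220 + 172\right) \left(-49 + 194\right) - 225} = \frac{1}{392 \cdot 145 - 225} = \frac{1}{56840 - 225} = \frac{1}{56615} \approx 1.7663 \cdot 10^{-5}$)
$\frac{1}{\left(-301 - 442\right) p} - \frac{305}{148} = \frac{\frac{1}{\frac{1}{56615}}}{-301 - 442} - \frac{305}{148} = \frac{1}{-743} \cdot 56615 - \frac{305}{148} = \left(- \frac{1}{743}\right) 56615 - \frac{305}{148} = - \frac{56615}{743} - \frac{305}{148} = - \frac{8605635}{109964}$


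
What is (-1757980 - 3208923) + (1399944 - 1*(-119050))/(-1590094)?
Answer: -3948922088938/795047 ≈ -4.9669e+6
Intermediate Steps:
(-1757980 - 3208923) + (1399944 - 1*(-119050))/(-1590094) = -4966903 + (1399944 + 119050)*(-1/1590094) = -4966903 + 1518994*(-1/1590094) = -4966903 - 759497/795047 = -3948922088938/795047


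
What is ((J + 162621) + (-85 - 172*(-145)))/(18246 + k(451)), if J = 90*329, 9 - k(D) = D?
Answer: 108543/8902 ≈ 12.193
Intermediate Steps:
k(D) = 9 - D
J = 29610
((J + 162621) + (-85 - 172*(-145)))/(18246 + k(451)) = ((29610 + 162621) + (-85 - 172*(-145)))/(18246 + (9 - 1*451)) = (192231 + (-85 + 24940))/(18246 + (9 - 451)) = (192231 + 24855)/(18246 - 442) = 217086/17804 = 217086*(1/17804) = 108543/8902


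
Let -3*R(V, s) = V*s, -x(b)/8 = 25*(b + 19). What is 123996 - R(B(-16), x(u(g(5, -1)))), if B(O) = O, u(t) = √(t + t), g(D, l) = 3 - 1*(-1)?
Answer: 432788/3 + 6400*√2/3 ≈ 1.4728e+5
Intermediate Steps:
g(D, l) = 4 (g(D, l) = 3 + 1 = 4)
u(t) = √2*√t (u(t) = √(2*t) = √2*√t)
x(b) = -3800 - 200*b (x(b) = -200*(b + 19) = -200*(19 + b) = -8*(475 + 25*b) = -3800 - 200*b)
R(V, s) = -V*s/3
123996 - R(B(-16), x(u(g(5, -1)))) = 123996 - (-1)*(-16)*(-3800 - 200*√2*√4)/3 = 123996 - (-1)*(-16)*(-3800 - 200*√2*2)/3 = 123996 - (-1)*(-16)*(-3800 - 400*√2)/3 = 123996 - (-60800/3 - 6400*√2/3) = 123996 + (60800/3 + 6400*√2/3) = 432788/3 + 6400*√2/3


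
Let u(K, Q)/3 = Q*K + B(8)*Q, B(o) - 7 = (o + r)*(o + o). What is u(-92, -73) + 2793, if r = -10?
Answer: 28416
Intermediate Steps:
B(o) = 7 + 2*o*(-10 + o) (B(o) = 7 + (o - 10)*(o + o) = 7 + (-10 + o)*(2*o) = 7 + 2*o*(-10 + o))
u(K, Q) = -75*Q + 3*K*Q (u(K, Q) = 3*(Q*K + (7 - 20*8 + 2*8²)*Q) = 3*(K*Q + (7 - 160 + 2*64)*Q) = 3*(K*Q + (7 - 160 + 128)*Q) = 3*(K*Q - 25*Q) = 3*(-25*Q + K*Q) = -75*Q + 3*K*Q)
u(-92, -73) + 2793 = 3*(-73)*(-25 - 92) + 2793 = 3*(-73)*(-117) + 2793 = 25623 + 2793 = 28416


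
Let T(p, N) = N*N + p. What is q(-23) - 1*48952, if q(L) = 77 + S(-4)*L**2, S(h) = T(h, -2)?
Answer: -48875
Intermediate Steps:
T(p, N) = p + N**2 (T(p, N) = N**2 + p = p + N**2)
S(h) = 4 + h (S(h) = h + (-2)**2 = h + 4 = 4 + h)
q(L) = 77 (q(L) = 77 + (4 - 4)*L**2 = 77 + 0*L**2 = 77 + 0 = 77)
q(-23) - 1*48952 = 77 - 1*48952 = 77 - 48952 = -48875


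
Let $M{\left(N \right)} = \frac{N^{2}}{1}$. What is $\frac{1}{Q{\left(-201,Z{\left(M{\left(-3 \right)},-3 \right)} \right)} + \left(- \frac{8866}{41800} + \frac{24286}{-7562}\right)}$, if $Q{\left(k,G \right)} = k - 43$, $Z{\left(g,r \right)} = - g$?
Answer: $- \frac{378100}{93550897} \approx -0.0040416$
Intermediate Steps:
$M{\left(N \right)} = N^{2}$ ($M{\left(N \right)} = N^{2} \cdot 1 = N^{2}$)
$Q{\left(k,G \right)} = -43 + k$ ($Q{\left(k,G \right)} = k - 43 = -43 + k$)
$\frac{1}{Q{\left(-201,Z{\left(M{\left(-3 \right)},-3 \right)} \right)} + \left(- \frac{8866}{41800} + \frac{24286}{-7562}\right)} = \frac{1}{\left(-43 - 201\right) + \left(- \frac{8866}{41800} + \frac{24286}{-7562}\right)} = \frac{1}{-244 + \left(\left(-8866\right) \frac{1}{41800} + 24286 \left(- \frac{1}{7562}\right)\right)} = \frac{1}{-244 - \frac{1294497}{378100}} = \frac{1}{- \frac{93550897}{378100}} = - \frac{378100}{93550897}$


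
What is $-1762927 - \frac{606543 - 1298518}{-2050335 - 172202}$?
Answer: $- \frac{3918171177774}{2222537} \approx -1.7629 \cdot 10^{6}$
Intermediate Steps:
$-1762927 - \frac{606543 - 1298518}{-2050335 - 172202} = -1762927 - - \frac{691975}{-2222537} = -1762927 - \left(-691975\right) \left(- \frac{1}{2222537}\right) = -1762927 - \frac{691975}{2222537} = - \frac{3918171177774}{2222537}$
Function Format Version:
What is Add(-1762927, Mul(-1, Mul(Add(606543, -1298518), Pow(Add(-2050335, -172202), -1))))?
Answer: Rational(-3918171177774, 2222537) ≈ -1.7629e+6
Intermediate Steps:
Add(-1762927, Mul(-1, Mul(Add(606543, -1298518), Pow(Add(-2050335, -172202), -1)))) = Add(-1762927, Mul(-1, Mul(-691975, Pow(-2222537, -1)))) = Add(-1762927, Mul(-1, Mul(-691975, Rational(-1, 2222537)))) = Add(-1762927, Mul(-1, Rational(691975, 2222537))) = Add(-1762927, Rational(-691975, 2222537)) = Rational(-3918171177774, 2222537)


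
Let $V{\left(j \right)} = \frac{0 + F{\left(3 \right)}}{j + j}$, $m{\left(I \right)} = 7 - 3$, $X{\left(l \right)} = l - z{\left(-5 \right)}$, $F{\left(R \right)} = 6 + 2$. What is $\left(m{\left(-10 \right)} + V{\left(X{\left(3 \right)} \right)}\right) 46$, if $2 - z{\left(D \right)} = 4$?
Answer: $\frac{1104}{5} \approx 220.8$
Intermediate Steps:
$z{\left(D \right)} = -2$ ($z{\left(D \right)} = 2 - 4 = -2$)
$F{\left(R \right)} = 8$
$X{\left(l \right)} = 2 + l$ ($X{\left(l \right)} = l - -2 = l + 2 = 2 + l$)
$m{\left(I \right)} = 4$ ($m{\left(I \right)} = 7 - 3 = 4$)
$V{\left(j \right)} = \frac{4}{j}$ ($V{\left(j \right)} = \frac{0 + 8}{j + j} = \frac{8}{2 j} = 8 \frac{1}{2 j} = \frac{4}{j}$)
$\left(m{\left(-10 \right)} + V{\left(X{\left(3 \right)} \right)}\right) 46 = \left(4 + \frac{4}{2 + 3}\right) 46 = \left(4 + \frac{4}{5}\right) 46 = \frac{24}{5} \cdot 46 = \frac{1104}{5}$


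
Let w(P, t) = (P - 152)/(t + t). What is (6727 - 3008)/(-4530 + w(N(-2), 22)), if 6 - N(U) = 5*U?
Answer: -40909/49864 ≈ -0.82041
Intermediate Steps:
N(U) = 6 - 5*U
w(P, t) = (-152 + P)/(2*t) (w(P, t) = (-152 + P)/((2*t)) = (-152 + P)*(1/(2*t)) = (-152 + P)/(2*t))
(6727 - 3008)/(-4530 + w(N(-2), 22)) = (6727 - 3008)/(-4530 + (½)*(-152 + (6 - 5*(-2)))/22) = 3719/(-4530 + (½)*(1/22)*(-152 + (6 + 10))) = 3719/(-4530 + (½)*(1/22)*(-152 + 16)) = 3719/(-4530 + (½)*(1/22)*(-136)) = 3719/(-4530 - 34/11) = 3719/(-49864/11) = 3719*(-11/49864) = -40909/49864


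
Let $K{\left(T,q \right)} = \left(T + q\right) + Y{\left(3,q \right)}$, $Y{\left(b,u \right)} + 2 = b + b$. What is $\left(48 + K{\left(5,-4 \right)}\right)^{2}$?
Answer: $2809$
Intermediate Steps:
$Y{\left(b,u \right)} = -2 + 2 b$ ($Y{\left(b,u \right)} = -2 + \left(b + b\right) = -2 + 2 b$)
$K{\left(T,q \right)} = 4 + T + q$ ($K{\left(T,q \right)} = \left(T + q\right) + \left(-2 + 2 \cdot 3\right) = \left(T + q\right) + \left(-2 + 6\right) = \left(T + q\right) + 4 = 4 + T + q$)
$\left(48 + K{\left(5,-4 \right)}\right)^{2} = \left(48 + \left(4 + 5 - 4\right)\right)^{2} = \left(48 + 5\right)^{2} = 53^{2} = 2809$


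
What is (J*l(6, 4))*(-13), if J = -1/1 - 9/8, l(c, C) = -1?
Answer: -221/8 ≈ -27.625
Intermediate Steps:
J = -17/8 (J = -1*1 - 9*⅛ = -1 - 9/8 = -17/8 ≈ -2.1250)
(J*l(6, 4))*(-13) = -17/8*(-1)*(-13) = (17/8)*(-13) = -221/8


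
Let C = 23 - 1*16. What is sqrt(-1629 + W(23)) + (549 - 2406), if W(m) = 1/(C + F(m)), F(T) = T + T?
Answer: -1857 + 8*I*sqrt(71497)/53 ≈ -1857.0 + 40.361*I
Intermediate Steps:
C = 7 (C = 23 - 16 = 7)
F(T) = 2*T
W(m) = 1/(7 + 2*m)
sqrt(-1629 + W(23)) + (549 - 2406) = sqrt(-1629 + 1/(7 + 2*23)) + (549 - 2406) = sqrt(-1629 + 1/(7 + 46)) - 1857 = sqrt(-1629 + 1/53) - 1857 = sqrt(-86336/53) - 1857 = 8*I*sqrt(71497)/53 - 1857 = -1857 + 8*I*sqrt(71497)/53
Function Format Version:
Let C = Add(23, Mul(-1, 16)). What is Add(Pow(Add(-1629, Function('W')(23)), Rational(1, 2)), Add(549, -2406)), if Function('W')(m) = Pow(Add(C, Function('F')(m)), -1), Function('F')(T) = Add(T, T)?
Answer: Add(-1857, Mul(Rational(8, 53), I, Pow(71497, Rational(1, 2)))) ≈ Add(-1857.0, Mul(40.361, I))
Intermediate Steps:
C = 7 (C = Add(23, -16) = 7)
Function('F')(T) = Mul(2, T)
Function('W')(m) = Pow(Add(7, Mul(2, m)), -1)
Add(Pow(Add(-1629, Function('W')(23)), Rational(1, 2)), Add(549, -2406)) = Add(Pow(Add(-1629, Pow(Add(7, Mul(2, 23)), -1)), Rational(1, 2)), Add(549, -2406)) = Add(Pow(Add(-1629, Pow(Add(7, 46), -1)), Rational(1, 2)), -1857) = Add(Pow(Add(-1629, Pow(53, -1)), Rational(1, 2)), -1857) = Add(Pow(Add(-1629, Rational(1, 53)), Rational(1, 2)), -1857) = Add(Pow(Rational(-86336, 53), Rational(1, 2)), -1857) = Add(Mul(Rational(8, 53), I, Pow(71497, Rational(1, 2))), -1857) = Add(-1857, Mul(Rational(8, 53), I, Pow(71497, Rational(1, 2))))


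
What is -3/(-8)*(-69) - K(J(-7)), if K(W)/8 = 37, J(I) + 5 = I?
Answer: -2575/8 ≈ -321.88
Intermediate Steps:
J(I) = -5 + I
K(W) = 296 (K(W) = 8*37 = 296)
-3/(-8)*(-69) - K(J(-7)) = -3/(-8)*(-69) - 1*296 = -3*(-1/8)*(-69) - 296 = (3/8)*(-69) - 296 = -207/8 - 296 = -2575/8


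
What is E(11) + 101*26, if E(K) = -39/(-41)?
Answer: 107705/41 ≈ 2627.0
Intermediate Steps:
E(K) = 39/41 (E(K) = -39*(-1/41) = 39/41)
E(11) + 101*26 = 39/41 + 101*26 = 39/41 + 2626 = 107705/41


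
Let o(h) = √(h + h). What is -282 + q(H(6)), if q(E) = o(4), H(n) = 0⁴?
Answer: -282 + 2*√2 ≈ -279.17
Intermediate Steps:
H(n) = 0
o(h) = √2*√h (o(h) = √(2*h) = √2*√h)
q(E) = 2*√2 (q(E) = √2*√4 = √2*2 = 2*√2)
-282 + q(H(6)) = -282 + 2*√2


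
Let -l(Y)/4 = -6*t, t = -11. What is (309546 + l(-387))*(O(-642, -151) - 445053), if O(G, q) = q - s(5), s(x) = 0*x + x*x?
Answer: -137701315578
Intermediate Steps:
s(x) = x² (s(x) = 0 + x² = x²)
l(Y) = -264 (l(Y) = -(-24)*(-11) = -4*66 = -264)
O(G, q) = -25 + q (O(G, q) = q - 1*5² = q - 1*25 = q - 25 = -25 + q)
(309546 + l(-387))*(O(-642, -151) - 445053) = (309546 - 264)*((-25 - 151) - 445053) = 309282*(-176 - 445053) = 309282*(-445229) = -137701315578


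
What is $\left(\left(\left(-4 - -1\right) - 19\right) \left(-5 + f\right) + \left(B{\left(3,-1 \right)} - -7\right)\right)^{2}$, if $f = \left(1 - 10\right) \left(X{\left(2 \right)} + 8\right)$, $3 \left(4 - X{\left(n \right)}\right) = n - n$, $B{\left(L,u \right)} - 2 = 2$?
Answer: $6235009$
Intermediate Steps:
$B{\left(L,u \right)} = 4$ ($B{\left(L,u \right)} = 2 + 2 = 4$)
$X{\left(n \right)} = 4$ ($X{\left(n \right)} = 4 - \frac{n - n}{3} = 4 - 0 = 4 + 0 = 4$)
$f = -108$ ($f = \left(1 - 10\right) \left(4 + 8\right) = \left(-9\right) 12 = -108$)
$\left(\left(\left(-4 - -1\right) - 19\right) \left(-5 + f\right) + \left(B{\left(3,-1 \right)} - -7\right)\right)^{2} = \left(\left(\left(-4 - -1\right) - 19\right) \left(-5 - 108\right) + \left(4 - -7\right)\right)^{2} = \left(\left(\left(-4 + 1\right) - 19\right) \left(-113\right) + \left(4 + 7\right)\right)^{2} = \left(\left(-3 - 19\right) \left(-113\right) + 11\right)^{2} = \left(\left(-22\right) \left(-113\right) + 11\right)^{2} = \left(2486 + 11\right)^{2} = 2497^{2} = 6235009$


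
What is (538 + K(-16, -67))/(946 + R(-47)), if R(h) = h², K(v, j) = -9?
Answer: 529/3155 ≈ 0.16767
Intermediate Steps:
(538 + K(-16, -67))/(946 + R(-47)) = (538 - 9)/(946 + (-47)²) = 529/(946 + 2209) = 529/3155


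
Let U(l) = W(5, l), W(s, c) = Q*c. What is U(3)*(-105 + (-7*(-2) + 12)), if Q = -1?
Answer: 237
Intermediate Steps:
W(s, c) = -c
U(l) = -l
U(3)*(-105 + (-7*(-2) + 12)) = (-1*3)*(-105 + (-7*(-2) + 12)) = -3*(-105 + (14 + 12)) = -3*(-105 + 26) = -3*(-79) = 237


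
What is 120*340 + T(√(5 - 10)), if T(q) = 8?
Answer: 40808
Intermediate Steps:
120*340 + T(√(5 - 10)) = 120*340 + 8 = 40800 + 8 = 40808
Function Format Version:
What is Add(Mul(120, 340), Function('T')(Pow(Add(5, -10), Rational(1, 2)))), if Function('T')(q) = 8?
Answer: 40808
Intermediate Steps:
Add(Mul(120, 340), Function('T')(Pow(Add(5, -10), Rational(1, 2)))) = Add(Mul(120, 340), 8) = Add(40800, 8) = 40808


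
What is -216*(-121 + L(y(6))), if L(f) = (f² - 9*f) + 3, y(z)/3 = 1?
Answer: 29376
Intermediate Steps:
y(z) = 3 (y(z) = 3*1 = 3)
L(f) = 3 + f² - 9*f
-216*(-121 + L(y(6))) = -216*(-121 + (3 + 3² - 9*3)) = -216*(-121 + (3 + 9 - 27)) = -216*(-121 - 15) = -216*(-136) = 29376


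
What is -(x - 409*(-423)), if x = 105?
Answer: -173112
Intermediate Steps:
-(x - 409*(-423)) = -(105 - 409*(-423)) = -(105 + 173007) = -1*173112 = -173112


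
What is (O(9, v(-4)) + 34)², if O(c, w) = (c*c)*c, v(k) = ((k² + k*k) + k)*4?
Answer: 582169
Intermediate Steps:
v(k) = 4*k + 8*k² (v(k) = ((k² + k²) + k)*4 = (2*k² + k)*4 = (k + 2*k²)*4 = 4*k + 8*k²)
O(c, w) = c³ (O(c, w) = c²*c = c³)
(O(9, v(-4)) + 34)² = (9³ + 34)² = (729 + 34)² = 763² = 582169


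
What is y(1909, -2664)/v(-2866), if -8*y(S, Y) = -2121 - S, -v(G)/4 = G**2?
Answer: -2015/131423296 ≈ -1.5332e-5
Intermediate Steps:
v(G) = -4*G**2
y(S, Y) = 2121/8 + S/8 (y(S, Y) = -(-2121 - S)/8 = 2121/8 + S/8)
y(1909, -2664)/v(-2866) = (2121/8 + (1/8)*1909)/((-4*(-2866)**2)) = (2121/8 + 1909/8)/((-4*8213956)) = (2015/4)/(-32855824) = (2015/4)*(-1/32855824) = -2015/131423296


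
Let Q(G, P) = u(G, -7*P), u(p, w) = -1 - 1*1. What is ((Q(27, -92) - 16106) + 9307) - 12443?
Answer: -19244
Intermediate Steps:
u(p, w) = -2 (u(p, w) = -1 - 1 = -2)
Q(G, P) = -2
((Q(27, -92) - 16106) + 9307) - 12443 = ((-2 - 16106) + 9307) - 12443 = (-16108 + 9307) - 12443 = -6801 - 12443 = -19244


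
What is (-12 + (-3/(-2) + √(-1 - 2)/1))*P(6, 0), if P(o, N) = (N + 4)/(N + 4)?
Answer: -21/2 + I*√3 ≈ -10.5 + 1.732*I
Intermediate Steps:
P(o, N) = 1 (P(o, N) = (4 + N)/(4 + N) = 1)
(-12 + (-3/(-2) + √(-1 - 2)/1))*P(6, 0) = (-12 + (-3/(-2) + √(-1 - 2)/1))*1 = (-12 + (-3*(-½) + √(-3)*1))*1 = (-12 + (3/2 + (I*√3)*1))*1 = (-12 + (3/2 + I*√3))*1 = (-21/2 + I*√3)*1 = -21/2 + I*√3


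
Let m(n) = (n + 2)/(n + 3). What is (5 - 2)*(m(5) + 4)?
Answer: 117/8 ≈ 14.625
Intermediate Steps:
m(n) = (2 + n)/(3 + n)
(5 - 2)*(m(5) + 4) = (5 - 2)*((2 + 5)/(3 + 5) + 4) = 3*(7/8 + 4) = 3*(39/8) = 117/8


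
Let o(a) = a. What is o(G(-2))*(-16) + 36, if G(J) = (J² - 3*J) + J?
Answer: -92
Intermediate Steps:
G(J) = J² - 2*J
o(G(-2))*(-16) + 36 = -2*(-2 - 2)*(-16) + 36 = -2*(-4)*(-16) + 36 = 8*(-16) + 36 = -128 + 36 = -92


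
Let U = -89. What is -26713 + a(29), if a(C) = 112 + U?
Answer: -26690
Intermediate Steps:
a(C) = 23 (a(C) = 112 - 89 = 23)
-26713 + a(29) = -26713 + 23 = -26690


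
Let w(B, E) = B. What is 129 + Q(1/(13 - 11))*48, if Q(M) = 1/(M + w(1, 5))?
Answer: 161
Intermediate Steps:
Q(M) = 1/(1 + M) (Q(M) = 1/(M + 1) = 1/(1 + M))
129 + Q(1/(13 - 11))*48 = 129 + 48/(1 + 1/(13 - 11)) = 129 + 48/(1 + 1/2) = 129 + 48/(1 + ½) = 129 + 48/(3/2) = 129 + (⅔)*48 = 129 + 32 = 161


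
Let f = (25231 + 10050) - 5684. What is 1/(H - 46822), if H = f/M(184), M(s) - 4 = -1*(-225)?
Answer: -229/10692641 ≈ -2.1417e-5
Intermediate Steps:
M(s) = 229 (M(s) = 4 - 1*(-225) = 4 + 225 = 229)
f = 29597 (f = 35281 - 5684 = 29597)
H = 29597/229 ≈ 129.24
1/(H - 46822) = 1/(29597/229 - 46822) = 1/(-10692641/229) = -229/10692641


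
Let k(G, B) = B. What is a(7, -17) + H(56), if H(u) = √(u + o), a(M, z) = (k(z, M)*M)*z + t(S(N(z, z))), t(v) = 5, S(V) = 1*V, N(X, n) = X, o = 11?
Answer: -828 + √67 ≈ -819.81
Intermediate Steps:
S(V) = V
a(M, z) = 5 + z*M² (a(M, z) = (M*M)*z + 5 = M²*z + 5 = z*M² + 5 = 5 + z*M²)
H(u) = √(11 + u) (H(u) = √(u + 11) = √(11 + u))
a(7, -17) + H(56) = (5 - 17*7²) + √(11 + 56) = (5 - 17*49) + √67 = (5 - 833) + √67 = -828 + √67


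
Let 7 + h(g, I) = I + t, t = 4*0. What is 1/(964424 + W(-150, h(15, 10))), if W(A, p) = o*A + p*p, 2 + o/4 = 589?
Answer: 1/612233 ≈ 1.6334e-6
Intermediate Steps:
t = 0
o = 2348 (o = -8 + 4*589 = -8 + 2356 = 2348)
h(g, I) = -7 + I (h(g, I) = -7 + (I + 0) = -7 + I)
W(A, p) = p**2 + 2348*A (W(A, p) = 2348*A + p*p = 2348*A + p**2 = p**2 + 2348*A)
1/(964424 + W(-150, h(15, 10))) = 1/(964424 + ((-7 + 10)**2 + 2348*(-150))) = 1/(964424 + (3**2 - 352200)) = 1/(964424 + (9 - 352200)) = 1/(964424 - 352191) = 1/612233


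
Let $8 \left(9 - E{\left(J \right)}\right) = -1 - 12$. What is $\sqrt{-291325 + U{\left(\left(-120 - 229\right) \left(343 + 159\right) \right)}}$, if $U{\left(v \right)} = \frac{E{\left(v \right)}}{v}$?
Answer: $\frac{i \sqrt{35768113481867115}}{350396} \approx 539.75 i$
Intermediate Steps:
$E{\left(J \right)} = \frac{85}{8}$ ($E{\left(J \right)} = 9 - \frac{-1 - 12}{8} = 9 - - \frac{13}{8} = 9 + \frac{13}{8} = \frac{85}{8}$)
$U{\left(v \right)} = \frac{85}{8 v}$
$\sqrt{-291325 + U{\left(\left(-120 - 229\right) \left(343 + 159\right) \right)}} = \sqrt{-291325 + \frac{85}{8 \left(-120 - 229\right) \left(343 + 159\right)}} = \sqrt{-291325 + \frac{85}{8 \left(\left(-349\right) 502\right)}} = \sqrt{-291325 + \frac{85}{8 \left(-175198\right)}} = \sqrt{-291325 + \frac{85}{8} \left(- \frac{1}{175198}\right)} = \sqrt{-291325 - \frac{85}{1401584}} = \sqrt{- \frac{408316458885}{1401584}} = \frac{i \sqrt{35768113481867115}}{350396}$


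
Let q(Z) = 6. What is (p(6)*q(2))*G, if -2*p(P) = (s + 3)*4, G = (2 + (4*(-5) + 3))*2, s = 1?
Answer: 1440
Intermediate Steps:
G = -30 (G = (2 + (-20 + 3))*2 = (2 - 17)*2 = -15*2 = -30)
p(P) = -8 (p(P) = -(1 + 3)*4/2 = -2*4 = -½*16 = -8)
(p(6)*q(2))*G = -8*6*(-30) = -48*(-30) = 1440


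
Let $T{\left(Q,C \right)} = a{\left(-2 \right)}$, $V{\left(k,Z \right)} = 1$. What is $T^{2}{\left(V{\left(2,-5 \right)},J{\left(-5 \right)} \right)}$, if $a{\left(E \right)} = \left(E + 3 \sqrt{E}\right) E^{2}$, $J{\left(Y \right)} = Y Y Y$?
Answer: $-224 - 192 i \sqrt{2} \approx -224.0 - 271.53 i$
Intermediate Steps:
$J{\left(Y \right)} = Y^{3}$ ($J{\left(Y \right)} = Y^{2} Y = Y^{3}$)
$a{\left(E \right)} = E^{2} \left(E + 3 \sqrt{E}\right)$
$T{\left(Q,C \right)} = -8 + 12 i \sqrt{2}$ ($T{\left(Q,C \right)} = \left(-2\right)^{3} + 3 \left(-2\right)^{\frac{5}{2}} = -8 + 3 \cdot 4 i \sqrt{2} = -8 + 12 i \sqrt{2}$)
$T^{2}{\left(V{\left(2,-5 \right)},J{\left(-5 \right)} \right)} = \left(-8 + 12 i \sqrt{2}\right)^{2}$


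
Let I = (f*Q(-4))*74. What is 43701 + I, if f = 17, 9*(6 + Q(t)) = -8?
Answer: 315313/9 ≈ 35035.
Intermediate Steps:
Q(t) = -62/9 (Q(t) = -6 + (1/9)*(-8) = -6 - 8/9 = -62/9)
I = -77996/9 (I = (17*(-62/9))*74 = -1054/9*74 = -77996/9 ≈ -8666.2)
43701 + I = 43701 - 77996/9 = 315313/9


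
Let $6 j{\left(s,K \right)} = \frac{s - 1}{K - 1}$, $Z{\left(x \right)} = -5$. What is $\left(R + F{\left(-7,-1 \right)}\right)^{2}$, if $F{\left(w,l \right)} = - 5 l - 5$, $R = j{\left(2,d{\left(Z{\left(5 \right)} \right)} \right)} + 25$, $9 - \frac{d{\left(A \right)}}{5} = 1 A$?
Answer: $\frac{107143201}{171396} \approx 625.12$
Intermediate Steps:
$d{\left(A \right)} = 45 - 5 A$ ($d{\left(A \right)} = 45 - 5 \cdot 1 A = 45 - 5 A$)
$j{\left(s,K \right)} = \frac{-1 + s}{6 \left(-1 + K\right)}$ ($j{\left(s,K \right)} = \frac{\left(s - 1\right) \frac{1}{K - 1}}{6} = \frac{\left(-1 + s\right) \frac{1}{-1 + K}}{6} = \frac{\frac{1}{-1 + K} \left(-1 + s\right)}{6} = \frac{-1 + s}{6 \left(-1 + K\right)}$)
$R = \frac{10351}{414}$ ($R = \frac{-1 + 2}{6 \left(-1 + \left(45 - -25\right)\right)} + 25 = \frac{1}{6} \frac{1}{-1 + \left(45 + 25\right)} 1 + 25 = \frac{1}{6} \frac{1}{-1 + 70} \cdot 1 + 25 = \frac{1}{6} \cdot \frac{1}{69} \cdot 1 + 25 = \frac{1}{414} + 25 = \frac{10351}{414} \approx 25.002$)
$F{\left(w,l \right)} = -5 - 5 l$
$\left(R + F{\left(-7,-1 \right)}\right)^{2} = \left(\frac{10351}{414} - 0\right)^{2} = \left(\frac{10351}{414} + \left(-5 + 5\right)\right)^{2} = \left(\frac{10351}{414} + 0\right)^{2} = \left(\frac{10351}{414}\right)^{2} = \frac{107143201}{171396}$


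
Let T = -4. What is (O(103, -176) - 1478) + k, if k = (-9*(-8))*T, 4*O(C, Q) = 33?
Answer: -7031/4 ≈ -1757.8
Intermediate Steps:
O(C, Q) = 33/4 (O(C, Q) = (1/4)*33 = 33/4)
k = -288 (k = -9*(-8)*(-4) = 72*(-4) = -288)
(O(103, -176) - 1478) + k = (33/4 - 1478) - 288 = -5879/4 - 288 = -7031/4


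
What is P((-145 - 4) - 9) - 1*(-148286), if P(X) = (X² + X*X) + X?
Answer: 198056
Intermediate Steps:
P(X) = X + 2*X² (P(X) = (X² + X²) + X = 2*X² + X = X + 2*X²)
P((-145 - 4) - 9) - 1*(-148286) = ((-145 - 4) - 9)*(1 + 2*((-145 - 4) - 9)) - 1*(-148286) = (-149 - 9)*(1 + 2*(-149 - 9)) + 148286 = -158*(1 + 2*(-158)) + 148286 = -158*(1 - 316) + 148286 = -158*(-315) + 148286 = 49770 + 148286 = 198056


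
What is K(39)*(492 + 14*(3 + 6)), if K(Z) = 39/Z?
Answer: 618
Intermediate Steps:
K(39)*(492 + 14*(3 + 6)) = (39/39)*(492 + 14*(3 + 6)) = (39*(1/39))*(492 + 14*9) = 1*(492 + 126) = 1*618 = 618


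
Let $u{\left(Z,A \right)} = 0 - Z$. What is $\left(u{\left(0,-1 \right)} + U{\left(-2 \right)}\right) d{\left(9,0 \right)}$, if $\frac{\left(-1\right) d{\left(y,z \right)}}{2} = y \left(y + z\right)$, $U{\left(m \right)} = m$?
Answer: $324$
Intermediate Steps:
$u{\left(Z,A \right)} = - Z$
$d{\left(y,z \right)} = - 2 y \left(y + z\right)$
$\left(u{\left(0,-1 \right)} + U{\left(-2 \right)}\right) d{\left(9,0 \right)} = \left(\left(-1\right) 0 - 2\right) \left(\left(-2\right) 9 \left(9 + 0\right)\right) = \left(0 - 2\right) \left(\left(-2\right) 9 \cdot 9\right) = \left(-2\right) \left(-162\right) = 324$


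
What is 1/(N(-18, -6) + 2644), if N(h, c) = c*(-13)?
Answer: 1/2722 ≈ 0.00036738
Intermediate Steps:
N(h, c) = -13*c
1/(N(-18, -6) + 2644) = 1/(-13*(-6) + 2644) = 1/(78 + 2644) = 1/2722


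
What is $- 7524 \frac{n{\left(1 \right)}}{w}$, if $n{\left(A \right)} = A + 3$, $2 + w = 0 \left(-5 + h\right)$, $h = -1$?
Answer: $15048$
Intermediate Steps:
$w = -2$ ($w = -2 + 0 \left(-5 - 1\right) = -2 + 0 \left(-6\right) = -2 + 0 = -2$)
$n{\left(A \right)} = 3 + A$
$- 7524 \frac{n{\left(1 \right)}}{w} = - 7524 \frac{3 + 1}{-2} = - 7524 \cdot 4 \left(- \frac{1}{2}\right) = \left(-7524\right) \left(-2\right) = 15048$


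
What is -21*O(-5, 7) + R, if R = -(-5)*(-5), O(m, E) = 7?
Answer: -172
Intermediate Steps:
R = -25 (R = -1*25 = -25)
-21*O(-5, 7) + R = -21*7 - 25 = -147 - 25 = -172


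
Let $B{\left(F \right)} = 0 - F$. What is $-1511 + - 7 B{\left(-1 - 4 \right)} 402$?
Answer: $-15581$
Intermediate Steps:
$B{\left(F \right)} = - F$
$-1511 + - 7 B{\left(-1 - 4 \right)} 402 = -1511 + - 7 \left(- (-1 - 4)\right) 402 = -1511 + - 7 \left(\left(-1\right) \left(-5\right)\right) 402 = -1511 + \left(-7\right) 5 \cdot 402 = -1511 - 14070 = -15581$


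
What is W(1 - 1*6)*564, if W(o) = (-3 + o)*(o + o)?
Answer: 45120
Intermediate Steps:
W(o) = 2*o*(-3 + o) (W(o) = (-3 + o)*(2*o) = 2*o*(-3 + o))
W(1 - 1*6)*564 = (2*(1 - 1*6)*(-3 + (1 - 1*6)))*564 = (2*(1 - 6)*(-3 + (1 - 6)))*564 = (2*(-5)*(-3 - 5))*564 = (2*(-5)*(-8))*564 = 80*564 = 45120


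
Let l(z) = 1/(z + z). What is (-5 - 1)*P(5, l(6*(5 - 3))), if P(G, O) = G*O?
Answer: -5/4 ≈ -1.2500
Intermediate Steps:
l(z) = 1/(2*z)
(-5 - 1)*P(5, l(6*(5 - 3))) = (-5 - 1)*(5*(1/(2*((6*(5 - 3)))))) = -30*1/(2*((6*2))) = -30*(½)/12 = -30*(½)*(1/12) = -30/24 = -6*5/24 = -5/4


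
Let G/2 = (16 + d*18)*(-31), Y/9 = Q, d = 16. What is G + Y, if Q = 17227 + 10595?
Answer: 231550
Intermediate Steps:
Q = 27822
Y = 250398 (Y = 9*27822 = 250398)
G = -18848 (G = 2*((16 + 16*18)*(-31)) = 2*((16 + 288)*(-31)) = 2*(304*(-31)) = 2*(-9424) = -18848)
G + Y = -18848 + 250398 = 231550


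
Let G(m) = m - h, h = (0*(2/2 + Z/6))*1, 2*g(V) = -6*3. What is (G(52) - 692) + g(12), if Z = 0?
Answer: -649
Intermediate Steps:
g(V) = -9 (g(V) = (-6*3)/2 = (1/2)*(-18) = -9)
h = 0 (h = (0*(2/2 + 0/6))*1 = (0*(2*(1/2) + 0*(1/6)))*1 = (0*(1 + 0))*1 = (0*1)*1 = 0*1 = 0)
G(m) = m (G(m) = m - 1*0 = m + 0 = m)
(G(52) - 692) + g(12) = (52 - 692) - 9 = -640 - 9 = -649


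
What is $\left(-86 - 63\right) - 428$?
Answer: $-577$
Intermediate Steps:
$\left(-86 - 63\right) - 428 = -149 - 428 = -577$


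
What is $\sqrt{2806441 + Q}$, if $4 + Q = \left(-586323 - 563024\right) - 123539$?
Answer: $\sqrt{1533551} \approx 1238.4$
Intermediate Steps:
$Q = -1272890$ ($Q = -4 - 1272886 = -1272890$)
$\sqrt{2806441 + Q} = \sqrt{2806441 - 1272890} = \sqrt{1533551}$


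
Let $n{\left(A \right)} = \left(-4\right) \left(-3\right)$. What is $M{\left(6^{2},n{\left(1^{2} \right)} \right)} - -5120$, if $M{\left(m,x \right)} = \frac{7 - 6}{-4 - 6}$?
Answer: $\frac{51199}{10} \approx 5119.9$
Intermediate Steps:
$n{\left(A \right)} = 12$
$M{\left(m,x \right)} = - \frac{1}{10}$ ($M{\left(m,x \right)} = 1 \frac{1}{-10} = 1 \left(- \frac{1}{10}\right) = - \frac{1}{10}$)
$M{\left(6^{2},n{\left(1^{2} \right)} \right)} - -5120 = - \frac{1}{10} - -5120 = - \frac{1}{10} + 5120 = \frac{51199}{10}$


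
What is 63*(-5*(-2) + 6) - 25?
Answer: 983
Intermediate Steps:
63*(-5*(-2) + 6) - 25 = 63*(10 + 6) - 25 = 63*16 - 25 = 1008 - 25 = 983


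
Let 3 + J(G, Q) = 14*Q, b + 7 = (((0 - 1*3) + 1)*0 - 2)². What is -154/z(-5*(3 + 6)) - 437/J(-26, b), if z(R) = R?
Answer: 197/15 ≈ 13.133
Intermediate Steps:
b = -3 (b = -7 + (((0 - 1*3) + 1)*0 - 2)² = -7 + (((0 - 3) + 1)*0 - 2)² = -7 + ((-3 + 1)*0 - 2)² = -7 + (-2*0 - 2)² = -7 + (0 - 2)² = -7 + (-2)² = -7 + 4 = -3)
J(G, Q) = -3 + 14*Q
-154/z(-5*(3 + 6)) - 437/J(-26, b) = -154*(-1/(5*(3 + 6))) - 437/(-3 + 14*(-3)) = -154/((-5*9)) - 437/(-3 - 42) = -154/(-45) - 437/(-45) = -154*(-1/45) - 437*(-1/45) = 154/45 + 437/45 = 197/15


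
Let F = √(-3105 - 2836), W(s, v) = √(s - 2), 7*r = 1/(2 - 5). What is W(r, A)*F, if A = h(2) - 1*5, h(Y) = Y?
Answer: -√5364723/21 ≈ -110.29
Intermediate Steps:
A = -3 (A = 2 - 1*5 = 2 - 5 = -3)
r = -1/21 (r = 1/(7*(2 - 5)) = (⅐)/(-3) = (⅐)*(-⅓) = -1/21 ≈ -0.047619)
W(s, v) = √(-2 + s)
F = I*√5941 (F = √(-5941) = I*√5941 ≈ 77.078*I)
W(r, A)*F = √(-2 - 1/21)*(I*√5941) = √(-43/21)*(I*√5941) = (I*√903/21)*(I*√5941) = -√5364723/21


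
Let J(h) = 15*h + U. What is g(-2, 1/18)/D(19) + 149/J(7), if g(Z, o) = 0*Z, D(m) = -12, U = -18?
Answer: 149/87 ≈ 1.7126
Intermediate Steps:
g(Z, o) = 0
J(h) = -18 + 15*h (J(h) = 15*h - 18 = -18 + 15*h)
g(-2, 1/18)/D(19) + 149/J(7) = 0/(-12) + 149/(-18 + 15*7) = 0*(-1/12) + 149/(-18 + 105) = 0 + 149/87 = 149/87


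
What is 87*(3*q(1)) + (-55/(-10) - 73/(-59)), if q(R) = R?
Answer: 31593/118 ≈ 267.74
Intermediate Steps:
87*(3*q(1)) + (-55/(-10) - 73/(-59)) = 87*(3*1) + (-55/(-10) - 73/(-59)) = 87*3 + (-55*(-⅒) - 73*(-1/59)) = 261 + (11/2 + 73/59) = 261 + 795/118 = 31593/118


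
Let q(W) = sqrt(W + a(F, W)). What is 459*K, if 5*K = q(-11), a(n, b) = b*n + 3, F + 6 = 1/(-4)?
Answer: 4131*sqrt(3)/10 ≈ 715.51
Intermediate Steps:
F = -25/4 (F = -6 + 1/(-4) = -6 + 1*(-1/4) = -6 - 1/4 = -25/4 ≈ -6.2500)
a(n, b) = 3 + b*n
q(W) = sqrt(3 - 21*W/4) (q(W) = sqrt(W + (3 + W*(-25/4))) = sqrt(W + (3 - 25*W/4)) = sqrt(3 - 21*W/4))
K = 9*sqrt(3)/10 (K = (sqrt(12 - 21*(-11))/2)/5 = (sqrt(12 + 231)/2)/5 = (sqrt(243)/2)/5 = ((9*sqrt(3))/2)/5 = (9*sqrt(3)/2)/5 = 9*sqrt(3)/10 ≈ 1.5588)
459*K = 459*(9*sqrt(3)/10) = 4131*sqrt(3)/10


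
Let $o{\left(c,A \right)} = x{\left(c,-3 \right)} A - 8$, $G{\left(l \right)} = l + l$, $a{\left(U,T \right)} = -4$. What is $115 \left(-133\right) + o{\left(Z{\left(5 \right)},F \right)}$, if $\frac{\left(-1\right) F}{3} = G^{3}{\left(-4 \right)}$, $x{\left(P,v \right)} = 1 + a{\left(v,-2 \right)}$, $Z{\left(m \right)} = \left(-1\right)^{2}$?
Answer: $-19911$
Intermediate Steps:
$Z{\left(m \right)} = 1$
$x{\left(P,v \right)} = -3$ ($x{\left(P,v \right)} = 1 - 4 = -3$)
$G{\left(l \right)} = 2 l$
$F = 1536$ ($F = - 3 \left(2 \left(-4\right)\right)^{3} = - 3 \left(-8\right)^{3} = \left(-3\right) \left(-512\right) = 1536$)
$o{\left(c,A \right)} = -8 - 3 A$ ($o{\left(c,A \right)} = - 3 A - 8 = -8 - 3 A$)
$115 \left(-133\right) + o{\left(Z{\left(5 \right)},F \right)} = 115 \left(-133\right) - 4616 = -15295 - 4616 = -19911$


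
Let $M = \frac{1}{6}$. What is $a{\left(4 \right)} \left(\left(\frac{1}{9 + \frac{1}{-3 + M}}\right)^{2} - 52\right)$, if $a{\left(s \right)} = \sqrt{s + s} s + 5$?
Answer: $- \frac{5616895}{21609} - \frac{8987032 \sqrt{2}}{21609} \approx -848.09$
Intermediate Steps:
$M = \frac{1}{6} \approx 0.16667$
$a{\left(s \right)} = 5 + \sqrt{2} s^{\frac{3}{2}}$ ($a{\left(s \right)} = \sqrt{2 s} s + 5 = \sqrt{2} \sqrt{s} s + 5 = \sqrt{2} s^{\frac{3}{2}} + 5 = 5 + \sqrt{2} s^{\frac{3}{2}}$)
$a{\left(4 \right)} \left(\left(\frac{1}{9 + \frac{1}{-3 + M}}\right)^{2} - 52\right) = \left(5 + \sqrt{2} \cdot 4^{\frac{3}{2}}\right) \left(\left(\frac{1}{9 + \frac{1}{-3 + \frac{1}{6}}}\right)^{2} - 52\right) = \left(5 + \sqrt{2} \cdot 8\right) \left(\left(\frac{1}{9 + \frac{1}{- \frac{17}{6}}}\right)^{2} - 52\right) = \left(5 + 8 \sqrt{2}\right) \left(\left(\frac{1}{9 - \frac{6}{17}}\right)^{2} - 52\right) = \left(5 + 8 \sqrt{2}\right) \left(\left(\frac{1}{\frac{147}{17}}\right)^{2} - 52\right) = \left(5 + 8 \sqrt{2}\right) \left(\left(\frac{17}{147}\right)^{2} - 52\right) = \left(5 + 8 \sqrt{2}\right) \left(\frac{289}{21609} - 52\right) = \left(5 + 8 \sqrt{2}\right) \left(- \frac{1123379}{21609}\right) = - \frac{5616895}{21609} - \frac{8987032 \sqrt{2}}{21609}$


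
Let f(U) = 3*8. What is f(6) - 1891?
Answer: -1867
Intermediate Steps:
f(U) = 24
f(6) - 1891 = 24 - 1891 = -1867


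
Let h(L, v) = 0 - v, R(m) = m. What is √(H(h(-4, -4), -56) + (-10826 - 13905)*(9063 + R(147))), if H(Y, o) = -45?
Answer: I*√227772555 ≈ 15092.0*I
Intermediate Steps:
h(L, v) = -v
√(H(h(-4, -4), -56) + (-10826 - 13905)*(9063 + R(147))) = √(-45 + (-10826 - 13905)*(9063 + 147)) = √(-45 - 24731*9210) = √(-45 - 227772510) = √(-227772555) = I*√227772555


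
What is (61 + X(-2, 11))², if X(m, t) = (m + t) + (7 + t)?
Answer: 7744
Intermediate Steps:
X(m, t) = 7 + m + 2*t
(61 + X(-2, 11))² = (61 + (7 - 2 + 2*11))² = (61 + (7 - 2 + 22))² = (61 + 27)² = 88² = 7744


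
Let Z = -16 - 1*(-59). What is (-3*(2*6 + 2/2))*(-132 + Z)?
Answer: 3471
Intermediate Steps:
Z = 43 (Z = -16 + 59 = 43)
(-3*(2*6 + 2/2))*(-132 + Z) = (-3*(2*6 + 2/2))*(-132 + 43) = -3*(12 + 2*(½))*(-89) = -3*(12 + 1)*(-89) = -3*13*(-89) = -39*(-89) = 3471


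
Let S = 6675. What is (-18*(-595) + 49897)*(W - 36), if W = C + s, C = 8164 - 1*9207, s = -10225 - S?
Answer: -1089653253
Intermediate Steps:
s = -16900 (s = -10225 - 1*6675 = -10225 - 6675 = -16900)
C = -1043 (C = 8164 - 9207 = -1043)
W = -17943 (W = -1043 - 16900 = -17943)
(-18*(-595) + 49897)*(W - 36) = (-18*(-595) + 49897)*(-17943 - 36) = (10710 + 49897)*(-17979) = 60607*(-17979) = -1089653253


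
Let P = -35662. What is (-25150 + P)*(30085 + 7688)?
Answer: -2297051676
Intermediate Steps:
(-25150 + P)*(30085 + 7688) = (-25150 - 35662)*(30085 + 7688) = -60812*37773 = -2297051676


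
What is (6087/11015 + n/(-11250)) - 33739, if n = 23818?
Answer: -418108858277/12391875 ≈ -33741.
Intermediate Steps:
(6087/11015 + n/(-11250)) - 33739 = (6087/11015 + 23818/(-11250)) - 33739 = (6087*(1/11015) + 23818*(-1/11250)) - 33739 = (6087/11015 - 11909/5625) - 33739 = -19387652/12391875 - 33739 = -418108858277/12391875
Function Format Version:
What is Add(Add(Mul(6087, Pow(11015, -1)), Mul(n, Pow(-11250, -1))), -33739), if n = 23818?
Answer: Rational(-418108858277, 12391875) ≈ -33741.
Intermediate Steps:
Add(Add(Mul(6087, Pow(11015, -1)), Mul(n, Pow(-11250, -1))), -33739) = Add(Add(Mul(6087, Pow(11015, -1)), Mul(23818, Pow(-11250, -1))), -33739) = Add(Add(Mul(6087, Rational(1, 11015)), Mul(23818, Rational(-1, 11250))), -33739) = Add(Add(Rational(6087, 11015), Rational(-11909, 5625)), -33739) = Add(Rational(-19387652, 12391875), -33739) = Rational(-418108858277, 12391875)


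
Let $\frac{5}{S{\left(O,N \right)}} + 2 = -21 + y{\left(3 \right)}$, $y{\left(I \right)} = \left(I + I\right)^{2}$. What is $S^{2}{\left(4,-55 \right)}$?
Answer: $\frac{25}{169} \approx 0.14793$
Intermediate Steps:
$y{\left(I \right)} = 4 I^{2}$ ($y{\left(I \right)} = \left(2 I\right)^{2} = 4 I^{2}$)
$S{\left(O,N \right)} = \frac{5}{13}$ ($S{\left(O,N \right)} = \frac{5}{-2 - \left(21 - 4 \cdot 3^{2}\right)} = \frac{5}{-2 + \left(-21 + 4 \cdot 9\right)} = \frac{5}{-2 + \left(-21 + 36\right)} = \frac{5}{-2 + 15} = \frac{5}{13}$)
$S^{2}{\left(4,-55 \right)} = \left(\frac{5}{13}\right)^{2} = \frac{25}{169}$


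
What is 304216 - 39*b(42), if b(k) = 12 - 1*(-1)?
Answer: 303709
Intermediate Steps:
b(k) = 13 (b(k) = 12 + 1 = 13)
304216 - 39*b(42) = 304216 - 39*13 = 304216 - 1*507 = 304216 - 507 = 303709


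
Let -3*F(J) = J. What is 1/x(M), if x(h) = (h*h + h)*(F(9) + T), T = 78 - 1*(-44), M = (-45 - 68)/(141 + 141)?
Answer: -79524/2272543 ≈ -0.034993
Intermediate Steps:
M = -113/282 ≈ -0.40071
F(J) = -J/3
T = 122 (T = 78 + 44 = 122)
x(h) = 119*h + 119*h² (x(h) = (h*h + h)*(-⅓*9 + 122) = (h² + h)*(-3 + 122) = (h + h²)*119 = 119*h + 119*h²)
1/x(M) = 1/(119*(-113/282)*(1 - 113/282)) = 1/(119*(-113/282)*(169/282)) = 1/(-2272543/79524) = -79524/2272543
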